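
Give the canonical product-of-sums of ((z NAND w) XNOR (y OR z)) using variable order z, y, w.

ΠM(0, 1, 5, 7) = (z OR y OR w) AND (z OR y OR NOT w) AND (NOT z OR y OR NOT w) AND (NOT z OR NOT y OR NOT w)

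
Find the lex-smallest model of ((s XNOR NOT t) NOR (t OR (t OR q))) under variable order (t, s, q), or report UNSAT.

t=0, s=0, q=0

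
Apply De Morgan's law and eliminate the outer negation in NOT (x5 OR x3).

NOT x5 AND NOT x3
De Morgan's: NOT(OR of terms) = AND of negations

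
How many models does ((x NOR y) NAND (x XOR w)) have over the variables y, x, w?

Satisfying assignments: (0,0,0), (0,1,0), (0,1,1), (1,0,0), (1,0,1), (1,1,0), (1,1,1)
Count: 7 out of 8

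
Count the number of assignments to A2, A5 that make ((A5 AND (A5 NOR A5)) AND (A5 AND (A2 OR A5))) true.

No assignment satisfies the expression.
Count: 0 out of 4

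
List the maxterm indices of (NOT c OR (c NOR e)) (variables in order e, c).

ΠM(1, 3) = (e OR NOT c) AND (NOT e OR NOT c)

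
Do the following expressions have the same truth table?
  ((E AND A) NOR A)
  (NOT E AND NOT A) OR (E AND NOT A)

Yes, they are equivalent — the two output columns agree on all 4 assignments:
E | A | Expression 1 | Expression 2
-----------------------------------
0 | 0 | 1 | 1
0 | 1 | 0 | 0
1 | 0 | 1 | 1
1 | 1 | 0 | 0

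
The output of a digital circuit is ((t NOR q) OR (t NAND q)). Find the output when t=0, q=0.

Substituting: ((0 NOR 0) OR (0 NAND 0))
= 1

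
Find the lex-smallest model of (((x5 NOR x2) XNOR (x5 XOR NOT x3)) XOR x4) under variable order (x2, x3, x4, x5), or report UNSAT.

x2=0, x3=0, x4=0, x5=0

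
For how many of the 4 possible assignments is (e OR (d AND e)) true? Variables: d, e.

Satisfying assignments: (0,1), (1,1)
Count: 2 out of 4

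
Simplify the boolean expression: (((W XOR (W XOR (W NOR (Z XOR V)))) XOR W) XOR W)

By XOR self-cancellation ((E XOR v) XOR v = E) then XOR self-cancellation ((E XOR v) XOR v = E):
= (W NOR (Z XOR V))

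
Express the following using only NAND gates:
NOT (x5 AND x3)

(((x5 NAND x3) NAND (x5 NAND x3)) NAND ((x5 NAND x3) NAND (x5 NAND x3)))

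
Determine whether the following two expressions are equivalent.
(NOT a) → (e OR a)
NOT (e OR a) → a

Yes, Contrapositive is always equivalent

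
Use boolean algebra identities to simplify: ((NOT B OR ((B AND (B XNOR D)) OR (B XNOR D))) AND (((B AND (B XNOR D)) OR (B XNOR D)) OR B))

By distribution ((E OR v) AND (E OR NOT v) = E) then absorption (E OR (E AND v) = E):
= (B XNOR D)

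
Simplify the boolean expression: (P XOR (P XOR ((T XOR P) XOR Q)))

By XOR self-cancellation ((E XOR v) XOR v = E):
= ((T XOR P) XOR Q)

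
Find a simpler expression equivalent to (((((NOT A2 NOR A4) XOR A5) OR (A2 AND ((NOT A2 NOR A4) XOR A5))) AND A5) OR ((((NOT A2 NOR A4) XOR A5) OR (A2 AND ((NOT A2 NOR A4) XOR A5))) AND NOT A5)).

By distribution ((E AND v) OR (E AND NOT v) = E) then absorption (E OR (E AND v) = E):
= ((NOT A2 NOR A4) XOR A5)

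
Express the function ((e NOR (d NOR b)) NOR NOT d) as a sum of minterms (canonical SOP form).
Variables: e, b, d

Σm(5, 7) = (e AND NOT b AND d) OR (e AND b AND d)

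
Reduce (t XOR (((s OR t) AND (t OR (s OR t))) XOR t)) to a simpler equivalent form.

By XOR self-cancellation ((E XOR v) XOR v = E) then absorption (E AND (E OR v) = E):
= (s OR t)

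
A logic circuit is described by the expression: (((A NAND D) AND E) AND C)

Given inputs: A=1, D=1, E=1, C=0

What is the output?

Substituting: (((1 NAND 1) AND 1) AND 0)
= 0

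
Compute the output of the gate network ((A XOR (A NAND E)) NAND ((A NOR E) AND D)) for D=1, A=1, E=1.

Substituting: ((1 XOR (1 NAND 1)) NAND ((1 NOR 1) AND 1))
= 1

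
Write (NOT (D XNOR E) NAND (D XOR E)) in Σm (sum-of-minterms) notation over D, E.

Σm(0, 3) = (NOT D AND NOT E) OR (D AND E)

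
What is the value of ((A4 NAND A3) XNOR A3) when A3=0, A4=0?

Substituting: ((0 NAND 0) XNOR 0)
= 0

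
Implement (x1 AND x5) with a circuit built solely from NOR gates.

((x1 NOR x1) NOR (x5 NOR x5))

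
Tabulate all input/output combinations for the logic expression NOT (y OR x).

y | x | Output
--------------
0 | 0 | 1
0 | 1 | 0
1 | 0 | 0
1 | 1 | 0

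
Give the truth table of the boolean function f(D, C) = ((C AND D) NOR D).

D | C | Output
--------------
0 | 0 | 1
0 | 1 | 1
1 | 0 | 0
1 | 1 | 0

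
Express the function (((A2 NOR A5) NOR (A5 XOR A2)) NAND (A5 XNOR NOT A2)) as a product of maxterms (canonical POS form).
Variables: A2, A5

ΠM() = TRUE (no maxterms)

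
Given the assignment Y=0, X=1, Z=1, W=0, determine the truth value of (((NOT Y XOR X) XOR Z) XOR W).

Substituting: (((NOT 0 XOR 1) XOR 1) XOR 0)
= 1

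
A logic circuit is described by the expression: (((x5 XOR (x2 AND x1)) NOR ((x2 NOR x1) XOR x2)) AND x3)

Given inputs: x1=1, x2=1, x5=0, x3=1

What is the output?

Substituting: (((0 XOR (1 AND 1)) NOR ((1 NOR 1) XOR 1)) AND 1)
= 0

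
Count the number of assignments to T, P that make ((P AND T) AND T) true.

Satisfying assignments: (1,1)
Count: 1 out of 4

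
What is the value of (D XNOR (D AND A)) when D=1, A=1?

Substituting: (1 XNOR (1 AND 1))
= 1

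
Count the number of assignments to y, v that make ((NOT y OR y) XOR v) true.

Satisfying assignments: (0,0), (1,0)
Count: 2 out of 4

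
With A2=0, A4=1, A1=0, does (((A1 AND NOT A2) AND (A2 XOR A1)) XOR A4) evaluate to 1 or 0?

Substituting: (((0 AND NOT 0) AND (0 XOR 0)) XOR 1)
= 1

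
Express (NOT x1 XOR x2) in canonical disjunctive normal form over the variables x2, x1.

(NOT x2 AND NOT x1) OR (x2 AND x1)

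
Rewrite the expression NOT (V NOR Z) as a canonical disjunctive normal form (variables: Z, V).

(NOT Z AND V) OR (Z AND NOT V) OR (Z AND V)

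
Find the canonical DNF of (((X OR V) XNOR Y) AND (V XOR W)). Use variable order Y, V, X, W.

(NOT Y AND NOT V AND NOT X AND W) OR (Y AND NOT V AND X AND W) OR (Y AND V AND NOT X AND NOT W) OR (Y AND V AND X AND NOT W)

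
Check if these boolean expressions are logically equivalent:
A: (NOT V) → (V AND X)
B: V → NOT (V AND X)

No, Inverse is not equivalent to original (counterexample: V=0, X=0)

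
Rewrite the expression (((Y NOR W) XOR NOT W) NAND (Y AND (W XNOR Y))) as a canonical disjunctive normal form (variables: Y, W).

(NOT Y AND NOT W) OR (NOT Y AND W) OR (Y AND NOT W) OR (Y AND W)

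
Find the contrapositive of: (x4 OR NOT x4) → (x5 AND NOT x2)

Contrapositive: NOT (x5 AND NOT x2) → NOT (x4 OR NOT x4)
Note: A statement and its contrapositive are logically equivalent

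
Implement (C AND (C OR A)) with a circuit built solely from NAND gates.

((C NAND ((C NAND C) NAND (A NAND A))) NAND (C NAND ((C NAND C) NAND (A NAND A))))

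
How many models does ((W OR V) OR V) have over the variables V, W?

Satisfying assignments: (0,1), (1,0), (1,1)
Count: 3 out of 4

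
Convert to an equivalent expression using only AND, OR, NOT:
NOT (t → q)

t AND NOT q
(Negated implication: NOT(A → B) = A AND NOT B)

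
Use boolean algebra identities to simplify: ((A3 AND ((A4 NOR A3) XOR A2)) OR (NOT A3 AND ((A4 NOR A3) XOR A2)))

By distribution ((E AND v) OR (E AND NOT v) = E):
= ((A4 NOR A3) XOR A2)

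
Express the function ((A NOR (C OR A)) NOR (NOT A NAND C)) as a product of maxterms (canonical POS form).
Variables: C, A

ΠM(0, 1, 3) = (C OR A) AND (C OR NOT A) AND (NOT C OR NOT A)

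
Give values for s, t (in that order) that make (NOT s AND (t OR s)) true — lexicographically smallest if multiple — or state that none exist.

s=0, t=1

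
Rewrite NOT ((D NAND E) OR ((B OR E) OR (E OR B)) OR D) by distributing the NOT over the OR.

NOT (D NAND E) AND NOT ((B OR E) OR (E OR B)) AND NOT D
De Morgan's: NOT(OR of terms) = AND of negations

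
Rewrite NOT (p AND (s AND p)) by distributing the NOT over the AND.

NOT p OR NOT (s AND p)
De Morgan's: NOT(AND of terms) = OR of negations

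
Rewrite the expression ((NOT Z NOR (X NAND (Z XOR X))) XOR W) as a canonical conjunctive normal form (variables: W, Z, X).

(W OR Z OR X) AND (W OR Z OR NOT X) AND (W OR NOT Z OR X) AND (W OR NOT Z OR NOT X)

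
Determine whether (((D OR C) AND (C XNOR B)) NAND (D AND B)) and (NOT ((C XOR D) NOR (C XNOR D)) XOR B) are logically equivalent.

No. Counterexample: with C=0, D=0, B=1, Expression 1 = 1 but Expression 2 = 0.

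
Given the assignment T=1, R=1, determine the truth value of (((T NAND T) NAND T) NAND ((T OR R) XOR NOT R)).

Substituting: (((1 NAND 1) NAND 1) NAND ((1 OR 1) XOR NOT 1))
= 0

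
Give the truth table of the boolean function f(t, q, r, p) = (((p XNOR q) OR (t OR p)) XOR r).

t | q | r | p | Output
----------------------
0 | 0 | 0 | 0 | 1
0 | 0 | 0 | 1 | 1
0 | 0 | 1 | 0 | 0
0 | 0 | 1 | 1 | 0
0 | 1 | 0 | 0 | 0
0 | 1 | 0 | 1 | 1
0 | 1 | 1 | 0 | 1
0 | 1 | 1 | 1 | 0
1 | 0 | 0 | 0 | 1
1 | 0 | 0 | 1 | 1
1 | 0 | 1 | 0 | 0
1 | 0 | 1 | 1 | 0
1 | 1 | 0 | 0 | 1
1 | 1 | 0 | 1 | 1
1 | 1 | 1 | 0 | 0
1 | 1 | 1 | 1 | 0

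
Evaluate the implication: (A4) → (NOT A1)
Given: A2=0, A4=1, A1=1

Antecedent (A4) = 1; consequent (NOT A1) = 0.
1 → 0 = 0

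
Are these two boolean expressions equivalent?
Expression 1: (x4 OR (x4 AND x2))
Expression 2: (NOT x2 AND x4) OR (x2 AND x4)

Yes, they are equivalent — the two output columns agree on all 4 assignments:
x2 | x4 | Expression 1 | Expression 2
-------------------------------------
0 | 0 | 0 | 0
0 | 1 | 1 | 1
1 | 0 | 0 | 0
1 | 1 | 1 | 1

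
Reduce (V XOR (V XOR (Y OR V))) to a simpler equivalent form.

By XOR self-cancellation ((E XOR v) XOR v = E):
= (Y OR V)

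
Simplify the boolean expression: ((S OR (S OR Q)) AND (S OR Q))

By absorption (E AND (E OR v) = E):
= (S OR Q)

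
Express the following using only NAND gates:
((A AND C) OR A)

((((A NAND C) NAND (A NAND C)) NAND ((A NAND C) NAND (A NAND C))) NAND (A NAND A))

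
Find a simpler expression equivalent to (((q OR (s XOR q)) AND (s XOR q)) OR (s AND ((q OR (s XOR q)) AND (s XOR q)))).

By absorption (E OR (E AND v) = E) then absorption (E AND (E OR v) = E):
= (s XOR q)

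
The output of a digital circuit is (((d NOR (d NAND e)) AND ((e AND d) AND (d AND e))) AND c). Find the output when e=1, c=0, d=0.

Substituting: (((0 NOR (0 NAND 1)) AND ((1 AND 0) AND (0 AND 1))) AND 0)
= 0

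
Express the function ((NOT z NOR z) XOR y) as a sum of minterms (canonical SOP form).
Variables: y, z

Σm(2, 3) = (y AND NOT z) OR (y AND z)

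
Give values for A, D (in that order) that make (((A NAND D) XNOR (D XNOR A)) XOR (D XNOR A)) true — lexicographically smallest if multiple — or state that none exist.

A=1, D=1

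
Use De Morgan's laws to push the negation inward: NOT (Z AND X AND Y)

NOT Z OR NOT X OR NOT Y
De Morgan's: NOT(AND of terms) = OR of negations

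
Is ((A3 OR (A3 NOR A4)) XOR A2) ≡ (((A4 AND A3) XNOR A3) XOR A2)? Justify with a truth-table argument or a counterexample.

No. Counterexample: with A3=0, A2=0, A4=1, Expression 1 = 0 but Expression 2 = 1.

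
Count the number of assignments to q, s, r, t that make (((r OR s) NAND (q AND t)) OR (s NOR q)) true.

Satisfying assignments: (0,0,0,0), (0,0,0,1), (0,0,1,0), (0,0,1,1), (0,1,0,0), (0,1,0,1), (0,1,1,0), (0,1,1,1), (1,0,0,0), (1,0,0,1), (1,0,1,0), (1,1,0,0), (1,1,1,0)
Count: 13 out of 16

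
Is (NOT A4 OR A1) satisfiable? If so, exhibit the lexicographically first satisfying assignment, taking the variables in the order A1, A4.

A1=0, A4=0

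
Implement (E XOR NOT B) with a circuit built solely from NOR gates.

((((E NOR (B NOR B)) NOR (E NOR (B NOR B))) NOR ((E NOR (B NOR B)) NOR (E NOR (B NOR B)))) NOR ((((E NOR E) NOR ((B NOR B) NOR (B NOR B))) NOR ((E NOR E) NOR ((B NOR B) NOR (B NOR B)))) NOR (((E NOR E) NOR ((B NOR B) NOR (B NOR B))) NOR ((E NOR E) NOR ((B NOR B) NOR (B NOR B))))))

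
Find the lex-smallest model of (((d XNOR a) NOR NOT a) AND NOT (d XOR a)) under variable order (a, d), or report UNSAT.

UNSATISFIABLE - no assignment makes this expression true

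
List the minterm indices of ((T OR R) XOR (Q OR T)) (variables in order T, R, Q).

Σm(1, 2) = (NOT T AND NOT R AND Q) OR (NOT T AND R AND NOT Q)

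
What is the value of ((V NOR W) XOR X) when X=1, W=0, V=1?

Substituting: ((1 NOR 0) XOR 1)
= 1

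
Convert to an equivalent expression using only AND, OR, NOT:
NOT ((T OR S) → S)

(T OR S) AND NOT S
(Negated implication: NOT(A → B) = A AND NOT B)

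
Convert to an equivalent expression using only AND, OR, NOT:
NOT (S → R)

S AND NOT R
(Negated implication: NOT(A → B) = A AND NOT B)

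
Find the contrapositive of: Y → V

Contrapositive: NOT V → NOT Y
Note: A statement and its contrapositive are logically equivalent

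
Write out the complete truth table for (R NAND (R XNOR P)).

R | P | Output
--------------
0 | 0 | 1
0 | 1 | 1
1 | 0 | 1
1 | 1 | 0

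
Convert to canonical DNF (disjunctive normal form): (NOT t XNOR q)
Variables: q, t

(NOT q AND t) OR (q AND NOT t)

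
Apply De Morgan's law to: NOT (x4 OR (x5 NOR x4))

NOT x4 AND NOT (x5 NOR x4)
De Morgan's: NOT(OR of terms) = AND of negations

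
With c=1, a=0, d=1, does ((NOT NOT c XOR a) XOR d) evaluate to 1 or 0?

Substituting: ((NOT NOT 1 XOR 0) XOR 1)
= 0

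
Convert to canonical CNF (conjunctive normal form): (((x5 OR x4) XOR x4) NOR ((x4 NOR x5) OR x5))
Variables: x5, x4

(x5 OR x4) AND (NOT x5 OR x4) AND (NOT x5 OR NOT x4)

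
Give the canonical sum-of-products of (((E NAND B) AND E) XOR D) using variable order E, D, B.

Σm(2, 3, 4, 7) = (NOT E AND D AND NOT B) OR (NOT E AND D AND B) OR (E AND NOT D AND NOT B) OR (E AND D AND B)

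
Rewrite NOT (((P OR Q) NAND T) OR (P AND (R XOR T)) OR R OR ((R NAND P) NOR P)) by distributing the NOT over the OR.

NOT ((P OR Q) NAND T) AND NOT (P AND (R XOR T)) AND NOT R AND NOT ((R NAND P) NOR P)
De Morgan's: NOT(OR of terms) = AND of negations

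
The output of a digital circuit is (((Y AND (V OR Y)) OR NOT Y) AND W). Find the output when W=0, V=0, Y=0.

Substituting: (((0 AND (0 OR 0)) OR NOT 0) AND 0)
= 0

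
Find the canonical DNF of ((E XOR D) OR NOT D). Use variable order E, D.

(NOT E AND NOT D) OR (NOT E AND D) OR (E AND NOT D)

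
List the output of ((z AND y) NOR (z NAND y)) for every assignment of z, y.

z | y | Output
--------------
0 | 0 | 0
0 | 1 | 0
1 | 0 | 0
1 | 1 | 0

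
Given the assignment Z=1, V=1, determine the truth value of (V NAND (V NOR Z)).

Substituting: (1 NAND (1 NOR 1))
= 1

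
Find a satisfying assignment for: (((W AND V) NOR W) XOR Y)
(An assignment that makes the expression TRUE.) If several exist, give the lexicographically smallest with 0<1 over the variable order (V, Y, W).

V=0, Y=0, W=0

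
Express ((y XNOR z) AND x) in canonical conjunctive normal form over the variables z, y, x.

(z OR y OR x) AND (z OR NOT y OR x) AND (z OR NOT y OR NOT x) AND (NOT z OR y OR x) AND (NOT z OR y OR NOT x) AND (NOT z OR NOT y OR x)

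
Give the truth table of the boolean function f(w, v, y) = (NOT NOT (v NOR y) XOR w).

w | v | y | Output
------------------
0 | 0 | 0 | 1
0 | 0 | 1 | 0
0 | 1 | 0 | 0
0 | 1 | 1 | 0
1 | 0 | 0 | 0
1 | 0 | 1 | 1
1 | 1 | 0 | 1
1 | 1 | 1 | 1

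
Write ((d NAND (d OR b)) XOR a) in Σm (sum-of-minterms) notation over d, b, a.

Σm(0, 2, 5, 7) = (NOT d AND NOT b AND NOT a) OR (NOT d AND b AND NOT a) OR (d AND NOT b AND a) OR (d AND b AND a)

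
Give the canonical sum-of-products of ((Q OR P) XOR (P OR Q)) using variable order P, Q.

Σm() = FALSE (no minterms)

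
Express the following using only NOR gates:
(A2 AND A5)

((A2 NOR A2) NOR (A5 NOR A5))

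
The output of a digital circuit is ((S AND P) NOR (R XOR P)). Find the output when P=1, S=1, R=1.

Substituting: ((1 AND 1) NOR (1 XOR 1))
= 0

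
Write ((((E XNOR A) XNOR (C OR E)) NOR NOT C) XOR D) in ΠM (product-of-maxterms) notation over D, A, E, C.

ΠM(0, 1, 2, 4, 6, 7, 11, 13) = (D OR A OR E OR C) AND (D OR A OR E OR NOT C) AND (D OR A OR NOT E OR C) AND (D OR NOT A OR E OR C) AND (D OR NOT A OR NOT E OR C) AND (D OR NOT A OR NOT E OR NOT C) AND (NOT D OR A OR NOT E OR NOT C) AND (NOT D OR NOT A OR E OR NOT C)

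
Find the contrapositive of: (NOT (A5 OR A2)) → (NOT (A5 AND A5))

Contrapositive: (A5 AND A5) → (A5 OR A2)
Note: A statement and its contrapositive are logically equivalent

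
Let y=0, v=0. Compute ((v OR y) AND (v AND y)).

Substituting: ((0 OR 0) AND (0 AND 0))
= 0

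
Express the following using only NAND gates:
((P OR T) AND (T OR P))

((((P NAND P) NAND (T NAND T)) NAND ((T NAND T) NAND (P NAND P))) NAND (((P NAND P) NAND (T NAND T)) NAND ((T NAND T) NAND (P NAND P))))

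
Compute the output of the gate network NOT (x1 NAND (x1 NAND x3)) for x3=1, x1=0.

Substituting: NOT (0 NAND (0 NAND 1))
= 0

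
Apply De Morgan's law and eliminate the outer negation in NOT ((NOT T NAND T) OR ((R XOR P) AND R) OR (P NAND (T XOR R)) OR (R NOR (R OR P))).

NOT (NOT T NAND T) AND NOT ((R XOR P) AND R) AND NOT (P NAND (T XOR R)) AND NOT (R NOR (R OR P))
De Morgan's: NOT(OR of terms) = AND of negations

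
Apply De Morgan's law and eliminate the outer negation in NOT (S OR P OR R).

NOT S AND NOT P AND NOT R
De Morgan's: NOT(OR of terms) = AND of negations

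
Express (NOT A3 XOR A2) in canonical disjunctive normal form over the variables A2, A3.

(NOT A2 AND NOT A3) OR (A2 AND A3)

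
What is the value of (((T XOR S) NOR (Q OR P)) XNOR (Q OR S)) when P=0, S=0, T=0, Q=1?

Substituting: (((0 XOR 0) NOR (1 OR 0)) XNOR (1 OR 0))
= 0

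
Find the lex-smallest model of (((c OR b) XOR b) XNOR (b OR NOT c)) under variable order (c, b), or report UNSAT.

UNSATISFIABLE - no assignment makes this expression true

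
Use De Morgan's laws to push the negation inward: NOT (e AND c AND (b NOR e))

NOT e OR NOT c OR NOT (b NOR e)
De Morgan's: NOT(AND of terms) = OR of negations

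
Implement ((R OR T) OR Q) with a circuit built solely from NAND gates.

((((R NAND R) NAND (T NAND T)) NAND ((R NAND R) NAND (T NAND T))) NAND (Q NAND Q))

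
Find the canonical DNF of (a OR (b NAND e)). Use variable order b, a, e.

(NOT b AND NOT a AND NOT e) OR (NOT b AND NOT a AND e) OR (NOT b AND a AND NOT e) OR (NOT b AND a AND e) OR (b AND NOT a AND NOT e) OR (b AND a AND NOT e) OR (b AND a AND e)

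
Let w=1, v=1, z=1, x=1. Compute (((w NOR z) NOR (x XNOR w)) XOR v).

Substituting: (((1 NOR 1) NOR (1 XNOR 1)) XOR 1)
= 1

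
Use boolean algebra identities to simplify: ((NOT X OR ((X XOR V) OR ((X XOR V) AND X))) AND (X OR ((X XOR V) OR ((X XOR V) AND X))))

By distribution ((E OR v) AND (E OR NOT v) = E) then absorption (E OR (E AND v) = E):
= (X XOR V)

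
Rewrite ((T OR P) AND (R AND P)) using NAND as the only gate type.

((((T NAND T) NAND (P NAND P)) NAND ((R NAND P) NAND (R NAND P))) NAND (((T NAND T) NAND (P NAND P)) NAND ((R NAND P) NAND (R NAND P))))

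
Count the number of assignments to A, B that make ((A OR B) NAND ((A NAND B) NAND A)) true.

Satisfying assignments: (0,0), (1,0)
Count: 2 out of 4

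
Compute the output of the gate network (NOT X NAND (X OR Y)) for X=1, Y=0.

Substituting: (NOT 1 NAND (1 OR 0))
= 1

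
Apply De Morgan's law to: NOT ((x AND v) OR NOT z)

NOT (x AND v) AND z
De Morgan's: NOT(OR of terms) = AND of negations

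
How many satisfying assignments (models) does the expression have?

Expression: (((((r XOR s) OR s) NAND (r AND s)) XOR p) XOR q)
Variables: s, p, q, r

Satisfying assignments: (0,0,0,0), (0,0,0,1), (0,1,1,0), (0,1,1,1), (1,0,0,0), (1,0,1,1), (1,1,0,1), (1,1,1,0)
Count: 8 out of 16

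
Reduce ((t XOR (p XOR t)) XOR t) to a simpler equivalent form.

By XOR self-cancellation ((E XOR v) XOR v = E):
= (p XOR t)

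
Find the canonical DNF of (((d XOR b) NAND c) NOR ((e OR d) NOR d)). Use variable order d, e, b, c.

(NOT d AND e AND b AND c) OR (d AND NOT e AND NOT b AND c) OR (d AND e AND NOT b AND c)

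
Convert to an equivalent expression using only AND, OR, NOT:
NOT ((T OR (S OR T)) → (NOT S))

(T OR (S OR T)) AND S
(Negated implication: NOT(A → B) = A AND NOT B)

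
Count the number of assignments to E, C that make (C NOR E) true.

Satisfying assignments: (0,0)
Count: 1 out of 4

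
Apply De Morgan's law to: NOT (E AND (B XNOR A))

NOT E OR NOT (B XNOR A)
De Morgan's: NOT(AND of terms) = OR of negations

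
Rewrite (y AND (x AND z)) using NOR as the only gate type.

((y NOR y) NOR (((x NOR x) NOR (z NOR z)) NOR ((x NOR x) NOR (z NOR z))))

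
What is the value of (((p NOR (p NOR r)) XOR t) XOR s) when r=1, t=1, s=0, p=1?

Substituting: (((1 NOR (1 NOR 1)) XOR 1) XOR 0)
= 1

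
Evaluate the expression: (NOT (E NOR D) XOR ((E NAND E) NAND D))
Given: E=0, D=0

Substituting: (NOT (0 NOR 0) XOR ((0 NAND 0) NAND 0))
= 1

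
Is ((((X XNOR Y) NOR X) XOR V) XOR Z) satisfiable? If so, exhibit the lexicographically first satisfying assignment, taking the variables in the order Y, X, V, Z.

Y=0, X=0, V=0, Z=1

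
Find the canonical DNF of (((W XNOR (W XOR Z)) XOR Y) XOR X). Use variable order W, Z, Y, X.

(NOT W AND NOT Z AND NOT Y AND NOT X) OR (NOT W AND NOT Z AND Y AND X) OR (NOT W AND Z AND NOT Y AND X) OR (NOT W AND Z AND Y AND NOT X) OR (W AND NOT Z AND NOT Y AND NOT X) OR (W AND NOT Z AND Y AND X) OR (W AND Z AND NOT Y AND X) OR (W AND Z AND Y AND NOT X)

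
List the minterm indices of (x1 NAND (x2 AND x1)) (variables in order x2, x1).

Σm(0, 1, 2) = (NOT x2 AND NOT x1) OR (NOT x2 AND x1) OR (x2 AND NOT x1)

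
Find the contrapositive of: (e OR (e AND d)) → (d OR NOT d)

Contrapositive: NOT (d OR NOT d) → NOT (e OR (e AND d))
Note: A statement and its contrapositive are logically equivalent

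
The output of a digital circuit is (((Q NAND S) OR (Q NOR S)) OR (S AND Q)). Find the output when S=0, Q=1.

Substituting: (((1 NAND 0) OR (1 NOR 0)) OR (0 AND 1))
= 1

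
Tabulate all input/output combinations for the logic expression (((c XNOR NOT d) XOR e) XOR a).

c | e | a | d | Output
----------------------
0 | 0 | 0 | 0 | 0
0 | 0 | 0 | 1 | 1
0 | 0 | 1 | 0 | 1
0 | 0 | 1 | 1 | 0
0 | 1 | 0 | 0 | 1
0 | 1 | 0 | 1 | 0
0 | 1 | 1 | 0 | 0
0 | 1 | 1 | 1 | 1
1 | 0 | 0 | 0 | 1
1 | 0 | 0 | 1 | 0
1 | 0 | 1 | 0 | 0
1 | 0 | 1 | 1 | 1
1 | 1 | 0 | 0 | 0
1 | 1 | 0 | 1 | 1
1 | 1 | 1 | 0 | 1
1 | 1 | 1 | 1 | 0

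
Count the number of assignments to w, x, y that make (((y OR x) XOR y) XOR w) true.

Satisfying assignments: (0,1,0), (1,0,0), (1,0,1), (1,1,1)
Count: 4 out of 8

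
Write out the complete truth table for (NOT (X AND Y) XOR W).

Y | W | X | Output
------------------
0 | 0 | 0 | 1
0 | 0 | 1 | 1
0 | 1 | 0 | 0
0 | 1 | 1 | 0
1 | 0 | 0 | 1
1 | 0 | 1 | 0
1 | 1 | 0 | 0
1 | 1 | 1 | 1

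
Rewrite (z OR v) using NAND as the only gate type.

((z NAND z) NAND (v NAND v))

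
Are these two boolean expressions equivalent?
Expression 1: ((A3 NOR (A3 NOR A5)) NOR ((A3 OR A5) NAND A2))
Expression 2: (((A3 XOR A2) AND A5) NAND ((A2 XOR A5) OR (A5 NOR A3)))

No. Counterexample: with A3=0, A5=0, A2=0, Expression 1 = 0 but Expression 2 = 1.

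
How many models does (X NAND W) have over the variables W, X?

Satisfying assignments: (0,0), (0,1), (1,0)
Count: 3 out of 4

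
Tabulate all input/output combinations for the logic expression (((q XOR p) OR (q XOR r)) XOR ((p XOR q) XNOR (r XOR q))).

r | q | p | Output
------------------
0 | 0 | 0 | 1
0 | 0 | 1 | 1
0 | 1 | 0 | 0
0 | 1 | 1 | 1
1 | 0 | 0 | 1
1 | 0 | 1 | 0
1 | 1 | 0 | 1
1 | 1 | 1 | 1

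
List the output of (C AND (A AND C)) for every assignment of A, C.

A | C | Output
--------------
0 | 0 | 0
0 | 1 | 0
1 | 0 | 0
1 | 1 | 1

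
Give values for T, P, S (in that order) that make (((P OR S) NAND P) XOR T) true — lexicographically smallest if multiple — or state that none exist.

T=0, P=0, S=0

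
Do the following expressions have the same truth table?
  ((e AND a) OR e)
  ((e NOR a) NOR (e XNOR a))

No. Counterexample: with a=1, e=0, Expression 1 = 0 but Expression 2 = 1.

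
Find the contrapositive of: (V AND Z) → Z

Contrapositive: NOT Z → NOT (V AND Z)
Note: A statement and its contrapositive are logically equivalent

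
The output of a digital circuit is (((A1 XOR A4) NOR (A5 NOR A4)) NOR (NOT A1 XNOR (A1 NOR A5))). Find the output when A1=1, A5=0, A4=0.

Substituting: (((1 XOR 0) NOR (0 NOR 0)) NOR (NOT 1 XNOR (1 NOR 0)))
= 0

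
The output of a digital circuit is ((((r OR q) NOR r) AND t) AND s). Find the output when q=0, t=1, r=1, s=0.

Substituting: ((((1 OR 0) NOR 1) AND 1) AND 0)
= 0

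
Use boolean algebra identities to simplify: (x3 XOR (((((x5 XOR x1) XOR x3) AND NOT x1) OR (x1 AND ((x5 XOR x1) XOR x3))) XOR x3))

By XOR self-cancellation ((E XOR v) XOR v = E) then distribution ((E AND v) OR (E AND NOT v) = E):
= ((x5 XOR x1) XOR x3)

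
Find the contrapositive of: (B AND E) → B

Contrapositive: NOT B → NOT (B AND E)
Note: A statement and its contrapositive are logically equivalent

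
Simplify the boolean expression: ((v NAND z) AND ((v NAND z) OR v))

By absorption (E AND (E OR v) = E):
= (v NAND z)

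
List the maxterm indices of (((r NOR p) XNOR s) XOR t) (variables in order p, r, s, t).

ΠM(0, 3, 5, 6, 9, 10, 13, 14) = (p OR r OR s OR t) AND (p OR r OR NOT s OR NOT t) AND (p OR NOT r OR s OR NOT t) AND (p OR NOT r OR NOT s OR t) AND (NOT p OR r OR s OR NOT t) AND (NOT p OR r OR NOT s OR t) AND (NOT p OR NOT r OR s OR NOT t) AND (NOT p OR NOT r OR NOT s OR t)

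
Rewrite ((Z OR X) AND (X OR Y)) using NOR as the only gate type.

((((Z NOR X) NOR (Z NOR X)) NOR ((Z NOR X) NOR (Z NOR X))) NOR (((X NOR Y) NOR (X NOR Y)) NOR ((X NOR Y) NOR (X NOR Y))))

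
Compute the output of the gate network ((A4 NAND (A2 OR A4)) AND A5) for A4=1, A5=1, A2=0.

Substituting: ((1 NAND (0 OR 1)) AND 1)
= 0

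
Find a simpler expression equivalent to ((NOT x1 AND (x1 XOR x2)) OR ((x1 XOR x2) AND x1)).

By distribution ((E AND v) OR (E AND NOT v) = E):
= (x1 XOR x2)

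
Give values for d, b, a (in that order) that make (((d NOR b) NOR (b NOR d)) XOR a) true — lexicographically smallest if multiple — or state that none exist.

d=0, b=0, a=1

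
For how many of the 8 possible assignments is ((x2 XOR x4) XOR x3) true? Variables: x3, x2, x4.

Satisfying assignments: (0,0,1), (0,1,0), (1,0,0), (1,1,1)
Count: 4 out of 8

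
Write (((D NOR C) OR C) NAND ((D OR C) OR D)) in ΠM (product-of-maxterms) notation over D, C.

ΠM(1, 3) = (D OR NOT C) AND (NOT D OR NOT C)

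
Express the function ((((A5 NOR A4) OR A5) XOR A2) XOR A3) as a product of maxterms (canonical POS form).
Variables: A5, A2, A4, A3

ΠM(1, 2, 4, 7, 9, 11, 12, 14) = (A5 OR A2 OR A4 OR NOT A3) AND (A5 OR A2 OR NOT A4 OR A3) AND (A5 OR NOT A2 OR A4 OR A3) AND (A5 OR NOT A2 OR NOT A4 OR NOT A3) AND (NOT A5 OR A2 OR A4 OR NOT A3) AND (NOT A5 OR A2 OR NOT A4 OR NOT A3) AND (NOT A5 OR NOT A2 OR A4 OR A3) AND (NOT A5 OR NOT A2 OR NOT A4 OR A3)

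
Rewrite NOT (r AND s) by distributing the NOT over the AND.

NOT r OR NOT s
De Morgan's: NOT(AND of terms) = OR of negations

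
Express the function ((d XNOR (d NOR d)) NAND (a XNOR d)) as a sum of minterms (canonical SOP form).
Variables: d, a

Σm(0, 1, 2, 3) = (NOT d AND NOT a) OR (NOT d AND a) OR (d AND NOT a) OR (d AND a)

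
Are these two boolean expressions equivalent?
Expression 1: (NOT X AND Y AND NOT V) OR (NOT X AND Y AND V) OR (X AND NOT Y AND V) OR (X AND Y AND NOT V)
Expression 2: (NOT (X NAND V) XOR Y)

Yes, they are equivalent — the two output columns agree on all 8 assignments:
X | Y | V | Expression 1 | Expression 2
---------------------------------------
0 | 0 | 0 | 0 | 0
0 | 0 | 1 | 0 | 0
0 | 1 | 0 | 1 | 1
0 | 1 | 1 | 1 | 1
1 | 0 | 0 | 0 | 0
1 | 0 | 1 | 1 | 1
1 | 1 | 0 | 1 | 1
1 | 1 | 1 | 0 | 0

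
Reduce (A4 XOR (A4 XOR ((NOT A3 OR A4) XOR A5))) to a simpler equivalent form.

By XOR self-cancellation ((E XOR v) XOR v = E):
= ((NOT A3 OR A4) XOR A5)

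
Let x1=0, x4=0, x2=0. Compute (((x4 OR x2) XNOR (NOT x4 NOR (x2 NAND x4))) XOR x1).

Substituting: (((0 OR 0) XNOR (NOT 0 NOR (0 NAND 0))) XOR 0)
= 1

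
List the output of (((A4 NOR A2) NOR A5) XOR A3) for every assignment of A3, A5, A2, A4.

A3 | A5 | A2 | A4 | Output
--------------------------
0 | 0 | 0 | 0 | 0
0 | 0 | 0 | 1 | 1
0 | 0 | 1 | 0 | 1
0 | 0 | 1 | 1 | 1
0 | 1 | 0 | 0 | 0
0 | 1 | 0 | 1 | 0
0 | 1 | 1 | 0 | 0
0 | 1 | 1 | 1 | 0
1 | 0 | 0 | 0 | 1
1 | 0 | 0 | 1 | 0
1 | 0 | 1 | 0 | 0
1 | 0 | 1 | 1 | 0
1 | 1 | 0 | 0 | 1
1 | 1 | 0 | 1 | 1
1 | 1 | 1 | 0 | 1
1 | 1 | 1 | 1 | 1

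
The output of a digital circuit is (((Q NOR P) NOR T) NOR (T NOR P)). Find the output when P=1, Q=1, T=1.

Substituting: (((1 NOR 1) NOR 1) NOR (1 NOR 1))
= 1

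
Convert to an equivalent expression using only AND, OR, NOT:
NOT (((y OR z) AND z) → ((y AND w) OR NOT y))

((y OR z) AND z) AND NOT ((y AND w) OR NOT y)
(Negated implication: NOT(A → B) = A AND NOT B)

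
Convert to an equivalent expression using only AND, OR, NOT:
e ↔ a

(e AND a) OR (NOT e AND NOT a)
(Biconditional = both true or both false)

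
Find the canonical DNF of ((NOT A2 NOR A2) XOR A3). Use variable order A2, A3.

(NOT A2 AND A3) OR (A2 AND A3)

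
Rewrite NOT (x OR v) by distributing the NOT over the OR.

NOT x AND NOT v
De Morgan's: NOT(OR of terms) = AND of negations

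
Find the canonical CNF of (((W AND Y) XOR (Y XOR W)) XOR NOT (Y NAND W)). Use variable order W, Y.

(W OR Y) AND (NOT W OR NOT Y)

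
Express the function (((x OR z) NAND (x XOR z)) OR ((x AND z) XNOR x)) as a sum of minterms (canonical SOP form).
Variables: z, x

Σm(0, 2, 3) = (NOT z AND NOT x) OR (z AND NOT x) OR (z AND x)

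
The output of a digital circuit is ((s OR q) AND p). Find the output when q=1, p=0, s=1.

Substituting: ((1 OR 1) AND 0)
= 0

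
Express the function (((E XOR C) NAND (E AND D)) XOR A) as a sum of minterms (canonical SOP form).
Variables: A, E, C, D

Σm(0, 1, 2, 3, 4, 6, 7, 13) = (NOT A AND NOT E AND NOT C AND NOT D) OR (NOT A AND NOT E AND NOT C AND D) OR (NOT A AND NOT E AND C AND NOT D) OR (NOT A AND NOT E AND C AND D) OR (NOT A AND E AND NOT C AND NOT D) OR (NOT A AND E AND C AND NOT D) OR (NOT A AND E AND C AND D) OR (A AND E AND NOT C AND D)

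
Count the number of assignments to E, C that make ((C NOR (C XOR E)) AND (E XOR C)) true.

No assignment satisfies the expression.
Count: 0 out of 4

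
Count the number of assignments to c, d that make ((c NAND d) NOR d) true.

No assignment satisfies the expression.
Count: 0 out of 4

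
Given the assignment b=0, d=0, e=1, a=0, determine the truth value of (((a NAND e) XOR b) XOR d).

Substituting: (((0 NAND 1) XOR 0) XOR 0)
= 1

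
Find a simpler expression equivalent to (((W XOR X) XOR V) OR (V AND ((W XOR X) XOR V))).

By absorption (E OR (E AND v) = E):
= ((W XOR X) XOR V)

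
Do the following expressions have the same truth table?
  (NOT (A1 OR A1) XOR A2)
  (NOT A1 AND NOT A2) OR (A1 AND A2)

Yes, they are equivalent — the two output columns agree on all 4 assignments:
A1 | A2 | Expression 1 | Expression 2
-------------------------------------
0 | 0 | 1 | 1
0 | 1 | 0 | 0
1 | 0 | 0 | 0
1 | 1 | 1 | 1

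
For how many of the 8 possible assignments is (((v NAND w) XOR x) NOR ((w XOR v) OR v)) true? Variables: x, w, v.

Satisfying assignments: (1,0,0)
Count: 1 out of 8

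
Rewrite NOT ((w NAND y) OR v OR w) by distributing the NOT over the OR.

NOT (w NAND y) AND NOT v AND NOT w
De Morgan's: NOT(OR of terms) = AND of negations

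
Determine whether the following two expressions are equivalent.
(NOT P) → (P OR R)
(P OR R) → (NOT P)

No, Converse is not equivalent to original (counterexample: P=0, R=0, S=0)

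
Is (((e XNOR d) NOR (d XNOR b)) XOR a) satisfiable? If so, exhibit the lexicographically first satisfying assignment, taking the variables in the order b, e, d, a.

b=0, e=0, d=0, a=1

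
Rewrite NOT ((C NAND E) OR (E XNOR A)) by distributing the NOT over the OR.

NOT (C NAND E) AND NOT (E XNOR A)
De Morgan's: NOT(OR of terms) = AND of negations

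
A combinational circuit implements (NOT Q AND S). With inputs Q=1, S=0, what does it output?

Substituting: (NOT 1 AND 0)
= 0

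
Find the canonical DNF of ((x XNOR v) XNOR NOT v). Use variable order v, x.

(NOT v AND NOT x) OR (v AND NOT x)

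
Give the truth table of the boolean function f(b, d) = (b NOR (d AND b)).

b | d | Output
--------------
0 | 0 | 1
0 | 1 | 1
1 | 0 | 0
1 | 1 | 0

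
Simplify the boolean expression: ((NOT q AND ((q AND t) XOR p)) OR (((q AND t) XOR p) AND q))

By distribution ((E AND v) OR (E AND NOT v) = E):
= ((q AND t) XOR p)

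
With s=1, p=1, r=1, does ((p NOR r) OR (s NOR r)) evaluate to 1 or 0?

Substituting: ((1 NOR 1) OR (1 NOR 1))
= 0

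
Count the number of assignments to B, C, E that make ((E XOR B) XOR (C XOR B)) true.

Satisfying assignments: (0,0,1), (0,1,0), (1,0,1), (1,1,0)
Count: 4 out of 8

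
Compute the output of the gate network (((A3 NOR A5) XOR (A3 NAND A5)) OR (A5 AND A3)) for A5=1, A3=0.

Substituting: (((0 NOR 1) XOR (0 NAND 1)) OR (1 AND 0))
= 1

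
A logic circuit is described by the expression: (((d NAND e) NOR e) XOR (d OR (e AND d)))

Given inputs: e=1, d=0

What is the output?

Substituting: (((0 NAND 1) NOR 1) XOR (0 OR (1 AND 0)))
= 0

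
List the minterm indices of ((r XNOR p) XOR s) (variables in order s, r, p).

Σm(0, 3, 5, 6) = (NOT s AND NOT r AND NOT p) OR (NOT s AND r AND p) OR (s AND NOT r AND p) OR (s AND r AND NOT p)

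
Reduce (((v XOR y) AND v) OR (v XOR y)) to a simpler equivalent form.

By absorption (E OR (E AND v) = E):
= (v XOR y)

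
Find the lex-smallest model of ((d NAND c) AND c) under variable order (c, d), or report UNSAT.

c=1, d=0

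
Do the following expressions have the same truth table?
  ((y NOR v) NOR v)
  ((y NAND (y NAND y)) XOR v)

No. Counterexample: with v=0, y=0, Expression 1 = 0 but Expression 2 = 1.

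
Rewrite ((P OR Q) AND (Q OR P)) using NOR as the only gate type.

((((P NOR Q) NOR (P NOR Q)) NOR ((P NOR Q) NOR (P NOR Q))) NOR (((Q NOR P) NOR (Q NOR P)) NOR ((Q NOR P) NOR (Q NOR P))))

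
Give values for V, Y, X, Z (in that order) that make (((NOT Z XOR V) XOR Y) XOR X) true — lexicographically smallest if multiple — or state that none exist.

V=0, Y=0, X=0, Z=0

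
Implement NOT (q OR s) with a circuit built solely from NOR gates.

(((q NOR s) NOR (q NOR s)) NOR ((q NOR s) NOR (q NOR s)))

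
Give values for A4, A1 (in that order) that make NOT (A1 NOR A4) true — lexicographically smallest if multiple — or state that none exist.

A4=0, A1=1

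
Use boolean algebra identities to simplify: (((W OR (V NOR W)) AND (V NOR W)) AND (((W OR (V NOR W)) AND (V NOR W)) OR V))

By absorption (E AND (E OR v) = E) then absorption (E AND (E OR v) = E):
= (V NOR W)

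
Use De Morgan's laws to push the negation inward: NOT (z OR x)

NOT z AND NOT x
De Morgan's: NOT(OR of terms) = AND of negations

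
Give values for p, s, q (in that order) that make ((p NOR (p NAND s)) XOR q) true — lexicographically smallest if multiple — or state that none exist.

p=0, s=0, q=1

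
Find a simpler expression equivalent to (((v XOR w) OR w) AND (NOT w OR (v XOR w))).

By distribution ((E OR v) AND (E OR NOT v) = E):
= (v XOR w)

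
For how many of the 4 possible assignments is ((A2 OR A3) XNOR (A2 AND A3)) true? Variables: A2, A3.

Satisfying assignments: (0,0), (1,1)
Count: 2 out of 4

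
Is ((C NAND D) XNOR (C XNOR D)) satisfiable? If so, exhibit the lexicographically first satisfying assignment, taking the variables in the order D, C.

D=0, C=0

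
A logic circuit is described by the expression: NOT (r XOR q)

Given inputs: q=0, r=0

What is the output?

Substituting: NOT (0 XOR 0)
= 1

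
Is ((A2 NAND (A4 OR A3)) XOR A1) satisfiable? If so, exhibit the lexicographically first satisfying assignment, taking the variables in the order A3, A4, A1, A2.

A3=0, A4=0, A1=0, A2=0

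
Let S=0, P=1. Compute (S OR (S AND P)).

Substituting: (0 OR (0 AND 1))
= 0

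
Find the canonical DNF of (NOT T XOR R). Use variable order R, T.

(NOT R AND NOT T) OR (R AND T)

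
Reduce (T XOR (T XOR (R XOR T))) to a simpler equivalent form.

By XOR self-cancellation ((E XOR v) XOR v = E):
= (R XOR T)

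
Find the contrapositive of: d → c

Contrapositive: NOT c → NOT d
Note: A statement and its contrapositive are logically equivalent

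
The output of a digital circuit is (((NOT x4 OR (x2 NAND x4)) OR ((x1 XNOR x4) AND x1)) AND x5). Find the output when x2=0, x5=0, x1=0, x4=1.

Substituting: (((NOT 1 OR (0 NAND 1)) OR ((0 XNOR 1) AND 0)) AND 0)
= 0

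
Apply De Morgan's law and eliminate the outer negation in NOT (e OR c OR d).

NOT e AND NOT c AND NOT d
De Morgan's: NOT(OR of terms) = AND of negations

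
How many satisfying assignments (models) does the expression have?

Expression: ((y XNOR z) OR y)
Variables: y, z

Satisfying assignments: (0,0), (1,0), (1,1)
Count: 3 out of 4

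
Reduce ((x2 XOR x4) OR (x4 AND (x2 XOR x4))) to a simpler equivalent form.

By absorption (E OR (E AND v) = E):
= (x2 XOR x4)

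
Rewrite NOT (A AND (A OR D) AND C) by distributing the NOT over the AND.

NOT A OR NOT (A OR D) OR NOT C
De Morgan's: NOT(AND of terms) = OR of negations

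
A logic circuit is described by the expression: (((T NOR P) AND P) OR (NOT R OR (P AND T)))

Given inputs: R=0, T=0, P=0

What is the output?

Substituting: (((0 NOR 0) AND 0) OR (NOT 0 OR (0 AND 0)))
= 1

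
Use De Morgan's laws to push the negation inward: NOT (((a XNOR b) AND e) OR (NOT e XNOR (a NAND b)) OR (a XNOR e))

NOT ((a XNOR b) AND e) AND NOT (NOT e XNOR (a NAND b)) AND NOT (a XNOR e)
De Morgan's: NOT(OR of terms) = AND of negations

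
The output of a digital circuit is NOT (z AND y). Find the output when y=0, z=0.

Substituting: NOT (0 AND 0)
= 1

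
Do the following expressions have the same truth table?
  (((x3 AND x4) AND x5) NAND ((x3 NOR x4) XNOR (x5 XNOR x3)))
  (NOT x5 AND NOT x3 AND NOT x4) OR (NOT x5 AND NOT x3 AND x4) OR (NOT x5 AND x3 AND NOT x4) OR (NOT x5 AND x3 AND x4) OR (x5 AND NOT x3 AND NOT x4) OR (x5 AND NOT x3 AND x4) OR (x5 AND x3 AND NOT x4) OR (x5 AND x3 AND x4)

Yes, they are equivalent — the two output columns agree on all 8 assignments:
x5 | x3 | x4 | Expression 1 | Expression 2
------------------------------------------
0 | 0 | 0 | 1 | 1
0 | 0 | 1 | 1 | 1
0 | 1 | 0 | 1 | 1
0 | 1 | 1 | 1 | 1
1 | 0 | 0 | 1 | 1
1 | 0 | 1 | 1 | 1
1 | 1 | 0 | 1 | 1
1 | 1 | 1 | 1 | 1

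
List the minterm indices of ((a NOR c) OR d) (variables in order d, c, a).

Σm(0, 4, 5, 6, 7) = (NOT d AND NOT c AND NOT a) OR (d AND NOT c AND NOT a) OR (d AND NOT c AND a) OR (d AND c AND NOT a) OR (d AND c AND a)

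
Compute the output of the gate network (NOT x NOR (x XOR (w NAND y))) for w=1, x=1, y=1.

Substituting: (NOT 1 NOR (1 XOR (1 NAND 1)))
= 0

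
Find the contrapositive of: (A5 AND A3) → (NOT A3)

Contrapositive: A3 → NOT (A5 AND A3)
Note: A statement and its contrapositive are logically equivalent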